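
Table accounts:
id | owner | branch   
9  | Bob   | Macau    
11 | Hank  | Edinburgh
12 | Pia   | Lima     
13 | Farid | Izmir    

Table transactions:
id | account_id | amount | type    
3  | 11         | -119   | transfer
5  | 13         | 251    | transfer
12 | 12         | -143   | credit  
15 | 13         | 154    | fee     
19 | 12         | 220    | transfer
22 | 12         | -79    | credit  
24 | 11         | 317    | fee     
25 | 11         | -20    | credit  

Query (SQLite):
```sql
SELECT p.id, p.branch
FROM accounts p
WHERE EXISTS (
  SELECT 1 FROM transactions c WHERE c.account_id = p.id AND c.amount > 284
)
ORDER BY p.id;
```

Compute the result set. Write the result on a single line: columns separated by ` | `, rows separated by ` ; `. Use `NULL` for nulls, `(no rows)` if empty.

For each accounts row, check whether any transactions with matching account_id has amount > 284.
Keep rows where that is true.

11 | Edinburgh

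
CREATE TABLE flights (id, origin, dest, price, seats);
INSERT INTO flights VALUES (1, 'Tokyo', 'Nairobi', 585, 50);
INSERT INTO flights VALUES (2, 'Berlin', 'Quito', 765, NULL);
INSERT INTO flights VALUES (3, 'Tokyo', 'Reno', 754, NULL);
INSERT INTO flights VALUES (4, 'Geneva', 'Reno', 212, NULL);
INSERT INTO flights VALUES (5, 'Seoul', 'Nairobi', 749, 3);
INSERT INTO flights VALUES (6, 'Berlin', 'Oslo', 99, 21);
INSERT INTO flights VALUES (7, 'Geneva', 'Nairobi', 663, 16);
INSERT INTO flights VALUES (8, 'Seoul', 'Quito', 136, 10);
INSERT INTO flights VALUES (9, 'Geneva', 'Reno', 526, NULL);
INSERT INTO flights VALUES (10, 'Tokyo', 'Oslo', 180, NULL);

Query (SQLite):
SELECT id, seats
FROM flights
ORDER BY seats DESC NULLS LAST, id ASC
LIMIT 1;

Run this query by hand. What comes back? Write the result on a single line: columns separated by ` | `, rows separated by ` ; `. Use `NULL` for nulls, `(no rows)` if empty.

Sort by seats desc, tiebreak id asc: (50, id=1), (21, id=6), (16, id=7), (10, id=8) …. Take first 1.
NULLS LAST: NULL seats rows go after all non-NULL rows (among themselves ordered by id asc).

1 | 50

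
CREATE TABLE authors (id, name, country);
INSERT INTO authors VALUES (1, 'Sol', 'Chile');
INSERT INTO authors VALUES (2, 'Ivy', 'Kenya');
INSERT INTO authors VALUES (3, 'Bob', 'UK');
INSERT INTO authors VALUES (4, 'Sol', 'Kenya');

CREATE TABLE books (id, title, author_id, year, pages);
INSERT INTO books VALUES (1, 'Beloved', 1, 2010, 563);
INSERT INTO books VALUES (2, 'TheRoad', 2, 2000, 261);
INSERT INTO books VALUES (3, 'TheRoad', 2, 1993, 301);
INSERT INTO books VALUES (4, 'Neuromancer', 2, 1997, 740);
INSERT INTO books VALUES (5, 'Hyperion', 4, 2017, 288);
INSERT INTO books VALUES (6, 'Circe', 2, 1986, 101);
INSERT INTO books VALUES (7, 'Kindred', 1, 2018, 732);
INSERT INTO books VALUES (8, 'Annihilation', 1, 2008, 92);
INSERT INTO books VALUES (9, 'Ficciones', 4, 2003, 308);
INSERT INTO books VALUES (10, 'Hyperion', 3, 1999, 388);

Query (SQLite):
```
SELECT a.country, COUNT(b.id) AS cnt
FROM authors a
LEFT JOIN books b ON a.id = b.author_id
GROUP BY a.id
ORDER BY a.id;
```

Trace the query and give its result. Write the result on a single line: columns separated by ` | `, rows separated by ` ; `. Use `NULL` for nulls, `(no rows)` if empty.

Chile | 3 ; Kenya | 4 ; UK | 1 ; Kenya | 2

LEFT JOIN keeps every authors row; unmatched ones get NULL for books columns.
Group by authors.id and compute COUNT(b.id). COUNT(col) of an all-NULL group is 0.
  1: ids {1, 7, 8} → COUNT(b.id)=3
  2: ids {2, 3, 4, 6} → COUNT(b.id)=4
  3: ids {10} → COUNT(b.id)=1
  4: ids {5, 9} → COUNT(b.id)=2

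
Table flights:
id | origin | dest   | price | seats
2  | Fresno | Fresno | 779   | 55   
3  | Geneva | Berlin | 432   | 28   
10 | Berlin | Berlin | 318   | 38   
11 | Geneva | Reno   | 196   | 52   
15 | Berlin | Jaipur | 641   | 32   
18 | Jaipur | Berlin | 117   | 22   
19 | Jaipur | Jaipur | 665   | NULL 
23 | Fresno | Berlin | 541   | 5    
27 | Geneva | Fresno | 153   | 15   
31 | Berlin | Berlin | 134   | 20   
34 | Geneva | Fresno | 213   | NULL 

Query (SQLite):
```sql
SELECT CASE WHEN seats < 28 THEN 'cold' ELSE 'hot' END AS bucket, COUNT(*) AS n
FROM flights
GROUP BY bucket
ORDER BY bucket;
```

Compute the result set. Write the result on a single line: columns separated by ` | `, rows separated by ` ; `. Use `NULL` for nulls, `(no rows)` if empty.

Bucket rows by seats < 28 → 'cold' else 'hot'; count each bucket.
NULL < 28 is unknown, so NULL seats falls into ELSE → 'hot'.

cold | 4 ; hot | 7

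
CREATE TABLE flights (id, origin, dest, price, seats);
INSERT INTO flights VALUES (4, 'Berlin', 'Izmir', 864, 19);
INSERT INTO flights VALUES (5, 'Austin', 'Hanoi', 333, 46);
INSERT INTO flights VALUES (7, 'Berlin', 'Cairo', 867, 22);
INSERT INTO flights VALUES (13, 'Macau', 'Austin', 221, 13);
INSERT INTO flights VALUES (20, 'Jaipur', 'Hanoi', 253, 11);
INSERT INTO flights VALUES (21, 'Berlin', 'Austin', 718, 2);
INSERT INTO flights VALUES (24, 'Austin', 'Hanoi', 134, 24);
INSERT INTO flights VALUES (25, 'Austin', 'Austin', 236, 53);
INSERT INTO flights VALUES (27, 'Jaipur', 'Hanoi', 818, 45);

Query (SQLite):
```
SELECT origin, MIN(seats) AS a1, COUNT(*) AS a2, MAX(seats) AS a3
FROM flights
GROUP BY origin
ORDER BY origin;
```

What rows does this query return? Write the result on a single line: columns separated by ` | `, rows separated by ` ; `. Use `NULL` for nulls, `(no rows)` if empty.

Austin | 24 | 3 | 53 ; Berlin | 2 | 3 | 22 ; Jaipur | 11 | 2 | 45 ; Macau | 13 | 1 | 13

Group flights by origin.
Per group compute: MIN(seats), COUNT(*), MAX(seats).
  Austin: ids {5, 24, 25} → MIN(seats)=24, COUNT(*)=3, MAX(seats)=53
  Berlin: ids {4, 7, 21} → MIN(seats)=2, COUNT(*)=3, MAX(seats)=22
  Jaipur: ids {20, 27} → MIN(seats)=11, COUNT(*)=2, MAX(seats)=45
  Macau: ids {13} → MIN(seats)=13, COUNT(*)=1, MAX(seats)=13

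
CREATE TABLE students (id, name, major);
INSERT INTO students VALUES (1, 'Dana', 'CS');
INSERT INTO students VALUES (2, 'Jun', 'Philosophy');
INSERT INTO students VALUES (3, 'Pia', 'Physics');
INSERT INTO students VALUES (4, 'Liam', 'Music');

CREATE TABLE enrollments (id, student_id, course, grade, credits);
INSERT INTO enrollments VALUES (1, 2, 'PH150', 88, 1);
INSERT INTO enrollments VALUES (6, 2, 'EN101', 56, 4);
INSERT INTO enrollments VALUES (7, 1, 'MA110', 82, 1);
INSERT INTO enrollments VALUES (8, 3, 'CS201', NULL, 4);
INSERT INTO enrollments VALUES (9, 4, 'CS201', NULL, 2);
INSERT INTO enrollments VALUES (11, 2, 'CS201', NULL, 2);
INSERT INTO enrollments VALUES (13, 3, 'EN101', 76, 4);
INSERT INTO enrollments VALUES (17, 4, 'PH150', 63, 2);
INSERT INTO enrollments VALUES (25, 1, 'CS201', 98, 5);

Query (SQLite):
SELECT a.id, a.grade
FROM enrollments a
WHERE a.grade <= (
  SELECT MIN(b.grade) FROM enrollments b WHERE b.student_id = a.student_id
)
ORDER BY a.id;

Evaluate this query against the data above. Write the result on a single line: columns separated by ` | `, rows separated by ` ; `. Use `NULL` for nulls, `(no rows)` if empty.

For each enrollments row a, compute MIN(grade) over rows sharing a.student_id.
Keep row a if a.grade <= that per-group MIN.
  student_id=1: MIN(grade) = 82
  student_id=2: MIN(grade) = 56
  student_id=3: MIN(grade) = 76
  student_id=4: MIN(grade) = 63

6 | 56 ; 7 | 82 ; 13 | 76 ; 17 | 63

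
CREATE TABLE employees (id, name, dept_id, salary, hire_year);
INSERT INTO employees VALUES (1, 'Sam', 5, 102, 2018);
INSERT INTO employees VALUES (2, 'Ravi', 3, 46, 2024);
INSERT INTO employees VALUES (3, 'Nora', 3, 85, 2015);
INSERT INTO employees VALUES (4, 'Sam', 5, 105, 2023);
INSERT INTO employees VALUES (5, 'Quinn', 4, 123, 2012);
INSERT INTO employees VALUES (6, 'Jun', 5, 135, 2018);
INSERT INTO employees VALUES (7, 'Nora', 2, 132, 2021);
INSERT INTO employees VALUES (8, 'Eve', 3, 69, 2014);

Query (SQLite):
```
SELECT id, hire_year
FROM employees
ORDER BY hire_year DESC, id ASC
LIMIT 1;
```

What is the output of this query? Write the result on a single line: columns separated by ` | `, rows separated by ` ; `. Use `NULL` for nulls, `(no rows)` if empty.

2 | 2024

Sort by hire_year desc, tiebreak id asc: (2024, id=2), (2023, id=4), (2021, id=7), (2018, id=1) …. Take first 1.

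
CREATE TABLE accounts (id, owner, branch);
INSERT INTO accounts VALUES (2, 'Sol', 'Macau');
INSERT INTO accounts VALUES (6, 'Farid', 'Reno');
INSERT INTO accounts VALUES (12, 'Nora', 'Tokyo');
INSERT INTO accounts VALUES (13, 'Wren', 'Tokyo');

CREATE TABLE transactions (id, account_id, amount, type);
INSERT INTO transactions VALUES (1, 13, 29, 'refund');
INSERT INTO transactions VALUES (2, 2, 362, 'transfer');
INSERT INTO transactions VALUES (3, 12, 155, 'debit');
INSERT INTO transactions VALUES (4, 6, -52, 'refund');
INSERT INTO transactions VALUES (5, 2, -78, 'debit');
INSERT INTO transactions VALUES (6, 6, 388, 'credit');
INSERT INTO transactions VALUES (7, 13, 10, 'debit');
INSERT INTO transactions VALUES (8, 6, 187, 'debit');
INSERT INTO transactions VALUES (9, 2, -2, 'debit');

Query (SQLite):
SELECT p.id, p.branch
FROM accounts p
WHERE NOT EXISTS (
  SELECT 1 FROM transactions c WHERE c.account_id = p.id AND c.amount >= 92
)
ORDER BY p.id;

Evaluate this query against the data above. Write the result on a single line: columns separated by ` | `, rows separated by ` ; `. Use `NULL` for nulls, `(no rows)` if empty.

13 | Tokyo

For each accounts row, check whether any transactions with matching account_id has amount >= 92.
Keep rows where that is false.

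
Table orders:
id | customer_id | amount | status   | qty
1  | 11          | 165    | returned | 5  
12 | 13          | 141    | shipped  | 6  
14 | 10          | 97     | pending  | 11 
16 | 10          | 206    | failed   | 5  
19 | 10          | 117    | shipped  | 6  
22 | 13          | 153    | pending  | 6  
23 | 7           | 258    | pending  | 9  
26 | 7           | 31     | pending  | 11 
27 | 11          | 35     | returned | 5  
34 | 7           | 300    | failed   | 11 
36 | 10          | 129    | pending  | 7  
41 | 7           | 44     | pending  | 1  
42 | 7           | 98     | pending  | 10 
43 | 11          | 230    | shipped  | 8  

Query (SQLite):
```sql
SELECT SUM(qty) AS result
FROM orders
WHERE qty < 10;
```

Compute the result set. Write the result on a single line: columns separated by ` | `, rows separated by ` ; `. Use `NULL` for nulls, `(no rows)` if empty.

Rows where qty < 10 → qty values: [5, 6, 5, 6, 6, 9, 5, 7, 1, 8].
SUM of non-NULL values = 58.

58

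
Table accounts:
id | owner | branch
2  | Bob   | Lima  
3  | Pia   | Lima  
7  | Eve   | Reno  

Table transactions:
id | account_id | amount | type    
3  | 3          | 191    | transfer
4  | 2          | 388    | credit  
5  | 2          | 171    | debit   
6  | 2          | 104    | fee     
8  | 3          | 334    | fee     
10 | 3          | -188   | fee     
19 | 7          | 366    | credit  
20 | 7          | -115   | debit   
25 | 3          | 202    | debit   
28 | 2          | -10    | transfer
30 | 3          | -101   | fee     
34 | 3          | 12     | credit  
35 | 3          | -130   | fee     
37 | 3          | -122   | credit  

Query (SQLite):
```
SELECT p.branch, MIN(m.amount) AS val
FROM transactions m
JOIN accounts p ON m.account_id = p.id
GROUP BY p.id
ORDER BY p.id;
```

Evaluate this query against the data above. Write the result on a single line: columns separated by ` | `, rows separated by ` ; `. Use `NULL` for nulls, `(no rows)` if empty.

Lima | -10 ; Lima | -188 ; Reno | -115

Join each transactions row to its accounts via account_id.
Group joined rows by accounts.id; compute MIN(m.amount) per group.
  2: ids {4, 5, 6, 28} → MIN(m.amount)=-10
  3: ids {3, 8, 10, 25, 30, 34, 35, 37} → MIN(m.amount)=-188
  7: ids {19, 20} → MIN(m.amount)=-115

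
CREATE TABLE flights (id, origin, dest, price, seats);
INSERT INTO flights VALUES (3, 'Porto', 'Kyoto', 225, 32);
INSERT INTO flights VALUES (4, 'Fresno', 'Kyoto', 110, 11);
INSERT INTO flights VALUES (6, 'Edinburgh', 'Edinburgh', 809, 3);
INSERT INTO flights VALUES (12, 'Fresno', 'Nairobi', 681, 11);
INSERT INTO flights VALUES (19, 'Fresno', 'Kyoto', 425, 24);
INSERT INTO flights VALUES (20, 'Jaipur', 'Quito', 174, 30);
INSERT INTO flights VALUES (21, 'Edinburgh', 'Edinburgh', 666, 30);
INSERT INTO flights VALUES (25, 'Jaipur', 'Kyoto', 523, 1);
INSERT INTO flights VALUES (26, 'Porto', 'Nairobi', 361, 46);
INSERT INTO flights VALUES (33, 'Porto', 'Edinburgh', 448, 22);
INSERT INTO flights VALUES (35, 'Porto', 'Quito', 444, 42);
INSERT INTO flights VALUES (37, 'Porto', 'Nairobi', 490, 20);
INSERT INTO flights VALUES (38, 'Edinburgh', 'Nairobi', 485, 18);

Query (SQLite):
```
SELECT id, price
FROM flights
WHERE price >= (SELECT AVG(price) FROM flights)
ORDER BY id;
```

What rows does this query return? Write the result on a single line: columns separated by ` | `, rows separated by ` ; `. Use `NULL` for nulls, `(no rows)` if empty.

Scalar subquery: AVG(price) over all flights rows = 449.307692 (≈; comparison uses full precision).
Keep rows where price >= that value.

6 | 809 ; 12 | 681 ; 21 | 666 ; 25 | 523 ; 37 | 490 ; 38 | 485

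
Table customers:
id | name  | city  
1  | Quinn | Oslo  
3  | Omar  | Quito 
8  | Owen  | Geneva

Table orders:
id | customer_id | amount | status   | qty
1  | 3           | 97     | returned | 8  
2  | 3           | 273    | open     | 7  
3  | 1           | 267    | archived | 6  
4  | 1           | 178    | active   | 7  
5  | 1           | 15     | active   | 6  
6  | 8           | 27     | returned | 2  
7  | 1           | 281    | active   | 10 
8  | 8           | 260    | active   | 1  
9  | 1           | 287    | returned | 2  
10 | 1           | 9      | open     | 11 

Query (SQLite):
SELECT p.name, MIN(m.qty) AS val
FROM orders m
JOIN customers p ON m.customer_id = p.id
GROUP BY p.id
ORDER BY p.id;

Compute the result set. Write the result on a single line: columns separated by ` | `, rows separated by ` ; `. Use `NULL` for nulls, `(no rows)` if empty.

Quinn | 2 ; Omar | 7 ; Owen | 1

Join each orders row to its customers via customer_id.
Group joined rows by customers.id; compute MIN(m.qty) per group.
  1: ids {3, 4, 5, 7, 9, 10} → MIN(m.qty)=2
  3: ids {1, 2} → MIN(m.qty)=7
  8: ids {6, 8} → MIN(m.qty)=1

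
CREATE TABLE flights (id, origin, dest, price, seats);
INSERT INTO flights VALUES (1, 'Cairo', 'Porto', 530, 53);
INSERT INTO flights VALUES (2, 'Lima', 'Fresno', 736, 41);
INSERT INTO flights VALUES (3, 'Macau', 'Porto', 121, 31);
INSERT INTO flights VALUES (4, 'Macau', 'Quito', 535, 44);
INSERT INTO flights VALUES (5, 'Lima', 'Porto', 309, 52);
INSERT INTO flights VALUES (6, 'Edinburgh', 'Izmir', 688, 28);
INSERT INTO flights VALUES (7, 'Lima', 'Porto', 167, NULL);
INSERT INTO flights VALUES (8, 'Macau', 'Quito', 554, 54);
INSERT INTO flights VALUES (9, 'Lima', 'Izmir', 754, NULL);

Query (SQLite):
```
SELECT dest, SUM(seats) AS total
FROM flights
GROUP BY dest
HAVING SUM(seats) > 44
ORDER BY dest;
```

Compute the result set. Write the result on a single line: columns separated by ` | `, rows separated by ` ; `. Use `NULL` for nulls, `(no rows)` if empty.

Partition flights by dest; compute SUM(seats) within each group.
HAVING: keep groups where SUM(seats) > 44.
  Fresno: ids {2} → SUM(seats)=41
  Izmir: ids {6, 9} → SUM(seats)=28
  Porto: ids {1, 3, 5, 7} → SUM(seats)=136
  Quito: ids {4, 8} → SUM(seats)=98

Porto | 136 ; Quito | 98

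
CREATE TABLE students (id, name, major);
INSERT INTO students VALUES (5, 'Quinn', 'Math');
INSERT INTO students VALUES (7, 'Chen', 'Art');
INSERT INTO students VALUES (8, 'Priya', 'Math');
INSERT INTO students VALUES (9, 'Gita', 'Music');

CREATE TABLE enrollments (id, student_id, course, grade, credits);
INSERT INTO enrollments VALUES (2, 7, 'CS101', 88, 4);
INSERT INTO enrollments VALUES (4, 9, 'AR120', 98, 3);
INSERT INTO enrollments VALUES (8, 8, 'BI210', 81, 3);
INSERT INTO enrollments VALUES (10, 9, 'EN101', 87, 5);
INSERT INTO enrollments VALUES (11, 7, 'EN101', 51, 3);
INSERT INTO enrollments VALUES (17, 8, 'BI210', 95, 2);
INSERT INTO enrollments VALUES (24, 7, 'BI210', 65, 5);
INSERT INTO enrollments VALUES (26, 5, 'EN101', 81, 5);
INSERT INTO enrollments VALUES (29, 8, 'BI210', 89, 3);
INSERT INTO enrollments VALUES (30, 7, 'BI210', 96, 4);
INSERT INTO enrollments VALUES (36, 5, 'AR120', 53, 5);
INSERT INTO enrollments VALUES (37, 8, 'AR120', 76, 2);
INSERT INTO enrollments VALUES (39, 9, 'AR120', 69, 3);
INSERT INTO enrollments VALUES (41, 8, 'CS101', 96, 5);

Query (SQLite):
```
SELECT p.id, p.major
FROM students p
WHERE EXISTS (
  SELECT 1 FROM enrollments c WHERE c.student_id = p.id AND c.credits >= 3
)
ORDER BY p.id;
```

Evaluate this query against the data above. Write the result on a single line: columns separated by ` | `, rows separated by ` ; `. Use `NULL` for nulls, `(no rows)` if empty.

5 | Math ; 7 | Art ; 8 | Math ; 9 | Music

For each students row, check whether any enrollments with matching student_id has credits >= 3.
Keep rows where that is true.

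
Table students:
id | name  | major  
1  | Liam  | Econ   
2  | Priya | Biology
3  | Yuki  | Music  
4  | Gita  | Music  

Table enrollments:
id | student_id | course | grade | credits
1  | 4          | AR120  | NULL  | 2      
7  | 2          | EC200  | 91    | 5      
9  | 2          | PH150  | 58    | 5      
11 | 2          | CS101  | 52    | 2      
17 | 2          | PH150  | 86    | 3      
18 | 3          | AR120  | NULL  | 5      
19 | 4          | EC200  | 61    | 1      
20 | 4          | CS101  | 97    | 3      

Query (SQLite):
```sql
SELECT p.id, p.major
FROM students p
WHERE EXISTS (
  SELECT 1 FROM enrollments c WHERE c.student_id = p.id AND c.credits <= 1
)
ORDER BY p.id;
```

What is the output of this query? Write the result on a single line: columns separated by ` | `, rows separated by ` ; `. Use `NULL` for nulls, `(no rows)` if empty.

4 | Music

For each students row, check whether any enrollments with matching student_id has credits <= 1.
Keep rows where that is true.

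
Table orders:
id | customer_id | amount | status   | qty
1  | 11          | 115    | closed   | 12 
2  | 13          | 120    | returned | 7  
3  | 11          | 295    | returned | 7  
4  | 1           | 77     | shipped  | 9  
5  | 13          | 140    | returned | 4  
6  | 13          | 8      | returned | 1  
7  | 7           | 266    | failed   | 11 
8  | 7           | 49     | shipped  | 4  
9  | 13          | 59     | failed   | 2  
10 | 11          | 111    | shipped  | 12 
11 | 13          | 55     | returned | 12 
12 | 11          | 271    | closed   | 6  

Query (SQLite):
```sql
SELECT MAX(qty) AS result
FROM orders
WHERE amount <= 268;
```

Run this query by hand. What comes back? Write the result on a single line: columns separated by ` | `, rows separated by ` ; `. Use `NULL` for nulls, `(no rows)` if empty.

Rows where amount <= 268 → qty values: [12, 7, 9, 4, 1, 11, 4, 2, 12, 12].
MAX of non-NULL values = 12.

12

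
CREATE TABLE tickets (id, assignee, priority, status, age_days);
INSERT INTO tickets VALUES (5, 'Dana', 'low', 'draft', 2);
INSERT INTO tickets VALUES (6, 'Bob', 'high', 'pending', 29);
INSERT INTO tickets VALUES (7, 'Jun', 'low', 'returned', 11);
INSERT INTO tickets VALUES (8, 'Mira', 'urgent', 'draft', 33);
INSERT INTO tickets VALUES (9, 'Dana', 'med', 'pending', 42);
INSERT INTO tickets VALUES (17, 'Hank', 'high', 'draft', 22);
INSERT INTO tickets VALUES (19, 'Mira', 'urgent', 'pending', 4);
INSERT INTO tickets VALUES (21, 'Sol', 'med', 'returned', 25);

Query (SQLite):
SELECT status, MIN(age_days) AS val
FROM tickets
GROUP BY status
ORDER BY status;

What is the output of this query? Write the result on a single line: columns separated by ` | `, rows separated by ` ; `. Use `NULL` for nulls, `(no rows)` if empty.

draft | 2 ; pending | 4 ; returned | 11

Partition tickets by status; compute MIN(age_days) within each group.
  draft: ids {5, 8, 17} → MIN(age_days)=2
  pending: ids {6, 9, 19} → MIN(age_days)=4
  returned: ids {7, 21} → MIN(age_days)=11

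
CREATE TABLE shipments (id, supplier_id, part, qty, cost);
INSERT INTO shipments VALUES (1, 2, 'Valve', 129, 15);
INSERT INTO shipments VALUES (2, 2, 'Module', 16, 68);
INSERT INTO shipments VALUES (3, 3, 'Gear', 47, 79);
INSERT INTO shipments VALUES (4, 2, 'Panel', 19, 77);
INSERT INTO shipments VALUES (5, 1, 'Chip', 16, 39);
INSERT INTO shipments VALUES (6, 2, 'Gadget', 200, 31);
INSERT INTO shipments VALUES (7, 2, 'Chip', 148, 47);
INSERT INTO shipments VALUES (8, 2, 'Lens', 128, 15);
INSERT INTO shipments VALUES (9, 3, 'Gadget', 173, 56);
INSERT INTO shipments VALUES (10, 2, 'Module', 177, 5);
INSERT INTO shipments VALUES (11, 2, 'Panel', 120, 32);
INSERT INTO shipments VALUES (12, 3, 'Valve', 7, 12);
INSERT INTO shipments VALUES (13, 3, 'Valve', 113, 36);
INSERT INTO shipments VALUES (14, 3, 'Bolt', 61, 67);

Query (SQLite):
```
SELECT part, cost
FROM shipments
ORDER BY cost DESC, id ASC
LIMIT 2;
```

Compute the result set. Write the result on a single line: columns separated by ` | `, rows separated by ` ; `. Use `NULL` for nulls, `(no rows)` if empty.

Sort by cost desc, tiebreak id asc: (79, id=3), (77, id=4), (68, id=2), (67, id=14), (56, id=9) …. Take first 2.

Gear | 79 ; Panel | 77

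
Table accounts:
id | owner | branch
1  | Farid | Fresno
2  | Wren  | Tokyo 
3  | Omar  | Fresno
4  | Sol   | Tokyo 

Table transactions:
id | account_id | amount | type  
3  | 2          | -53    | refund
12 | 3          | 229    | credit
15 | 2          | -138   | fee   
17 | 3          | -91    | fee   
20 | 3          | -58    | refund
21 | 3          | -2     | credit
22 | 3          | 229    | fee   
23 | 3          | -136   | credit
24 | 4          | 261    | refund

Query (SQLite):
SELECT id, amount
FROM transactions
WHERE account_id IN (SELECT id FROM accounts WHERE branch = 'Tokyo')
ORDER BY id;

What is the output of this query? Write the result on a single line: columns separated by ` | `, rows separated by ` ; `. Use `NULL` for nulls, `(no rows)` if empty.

Inner query: accounts.id where branch = 'Tokyo'.
Outer: keep transactions rows whose account_id is in that set.
Inner query → {2, 4}

3 | -53 ; 15 | -138 ; 24 | 261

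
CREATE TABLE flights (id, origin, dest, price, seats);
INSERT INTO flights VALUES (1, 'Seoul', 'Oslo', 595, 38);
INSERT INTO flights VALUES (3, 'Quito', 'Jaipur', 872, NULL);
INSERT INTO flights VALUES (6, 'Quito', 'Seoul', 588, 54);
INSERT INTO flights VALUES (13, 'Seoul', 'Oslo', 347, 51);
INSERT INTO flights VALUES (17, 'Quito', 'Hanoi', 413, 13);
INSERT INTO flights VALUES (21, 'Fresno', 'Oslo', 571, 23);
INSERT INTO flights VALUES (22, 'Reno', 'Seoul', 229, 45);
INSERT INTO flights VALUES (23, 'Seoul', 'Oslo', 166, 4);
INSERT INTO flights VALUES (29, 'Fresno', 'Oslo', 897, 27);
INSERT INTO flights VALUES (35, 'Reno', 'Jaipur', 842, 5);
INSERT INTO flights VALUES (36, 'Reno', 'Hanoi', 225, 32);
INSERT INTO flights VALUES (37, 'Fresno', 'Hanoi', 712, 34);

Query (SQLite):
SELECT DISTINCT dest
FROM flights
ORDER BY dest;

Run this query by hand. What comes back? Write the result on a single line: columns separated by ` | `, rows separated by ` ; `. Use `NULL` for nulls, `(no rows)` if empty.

Hanoi ; Jaipur ; Oslo ; Seoul

Collect distinct dest values from flights.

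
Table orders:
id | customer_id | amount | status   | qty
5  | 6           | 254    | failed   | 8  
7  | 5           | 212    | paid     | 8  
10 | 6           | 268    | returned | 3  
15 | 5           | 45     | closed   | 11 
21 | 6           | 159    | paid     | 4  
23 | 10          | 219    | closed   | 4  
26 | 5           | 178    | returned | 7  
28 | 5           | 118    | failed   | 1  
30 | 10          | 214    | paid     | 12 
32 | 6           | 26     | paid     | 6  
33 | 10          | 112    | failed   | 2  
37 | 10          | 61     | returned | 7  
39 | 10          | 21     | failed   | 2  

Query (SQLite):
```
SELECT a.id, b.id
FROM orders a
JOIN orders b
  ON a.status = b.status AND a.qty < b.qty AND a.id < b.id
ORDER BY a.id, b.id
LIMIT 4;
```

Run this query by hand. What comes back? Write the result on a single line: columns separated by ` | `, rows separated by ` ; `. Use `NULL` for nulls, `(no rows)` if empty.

Pairs (a,b) with same status, a.qty < b.qty, a.id < b.id.
status groups: closed:{15,23} failed:{5,28,33,39} paid:{7,21,30,32} returned:{10,26,37}
Ordered by (a.id, b.id); first 4.

7 | 30 ; 10 | 26 ; 10 | 37 ; 21 | 30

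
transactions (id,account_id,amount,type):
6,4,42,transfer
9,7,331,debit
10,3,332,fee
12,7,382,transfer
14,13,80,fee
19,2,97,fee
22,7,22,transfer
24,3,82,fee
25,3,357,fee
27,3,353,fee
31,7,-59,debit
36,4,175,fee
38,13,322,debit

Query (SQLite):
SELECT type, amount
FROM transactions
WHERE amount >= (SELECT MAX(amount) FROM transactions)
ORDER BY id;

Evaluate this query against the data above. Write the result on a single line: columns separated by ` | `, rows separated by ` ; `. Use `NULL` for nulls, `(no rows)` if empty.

transfer | 382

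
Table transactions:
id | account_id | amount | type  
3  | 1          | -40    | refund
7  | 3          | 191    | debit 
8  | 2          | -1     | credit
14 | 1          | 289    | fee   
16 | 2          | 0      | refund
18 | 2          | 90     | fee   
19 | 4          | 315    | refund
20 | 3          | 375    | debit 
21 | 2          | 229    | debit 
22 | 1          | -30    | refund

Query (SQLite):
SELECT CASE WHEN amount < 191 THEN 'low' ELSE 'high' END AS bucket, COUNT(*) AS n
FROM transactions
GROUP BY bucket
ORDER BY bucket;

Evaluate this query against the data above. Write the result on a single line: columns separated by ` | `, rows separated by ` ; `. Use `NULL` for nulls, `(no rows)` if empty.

Bucket rows by amount < 191 → 'low' else 'high'; count each bucket.

high | 5 ; low | 5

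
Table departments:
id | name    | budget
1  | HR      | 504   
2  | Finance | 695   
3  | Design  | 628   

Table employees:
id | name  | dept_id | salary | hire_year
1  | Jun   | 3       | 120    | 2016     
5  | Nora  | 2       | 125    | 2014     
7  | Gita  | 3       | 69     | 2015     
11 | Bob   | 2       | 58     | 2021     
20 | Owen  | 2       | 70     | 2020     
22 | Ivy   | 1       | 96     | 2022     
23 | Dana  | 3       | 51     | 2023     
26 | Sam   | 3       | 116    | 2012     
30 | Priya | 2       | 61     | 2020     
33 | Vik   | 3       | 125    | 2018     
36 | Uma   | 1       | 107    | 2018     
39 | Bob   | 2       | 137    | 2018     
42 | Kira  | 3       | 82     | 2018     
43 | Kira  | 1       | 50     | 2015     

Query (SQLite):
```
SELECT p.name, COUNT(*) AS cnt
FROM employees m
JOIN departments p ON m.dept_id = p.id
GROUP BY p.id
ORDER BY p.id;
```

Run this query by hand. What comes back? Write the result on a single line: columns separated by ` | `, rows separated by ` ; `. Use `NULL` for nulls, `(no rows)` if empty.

Join each employees row to its departments via dept_id.
Group joined rows by departments.id; compute COUNT(*) per group.
  1: ids {22, 36, 43} → COUNT(*)=3
  2: ids {5, 11, 20, 30, 39} → COUNT(*)=5
  3: ids {1, 7, 23, 26, 33, 42} → COUNT(*)=6

HR | 3 ; Finance | 5 ; Design | 6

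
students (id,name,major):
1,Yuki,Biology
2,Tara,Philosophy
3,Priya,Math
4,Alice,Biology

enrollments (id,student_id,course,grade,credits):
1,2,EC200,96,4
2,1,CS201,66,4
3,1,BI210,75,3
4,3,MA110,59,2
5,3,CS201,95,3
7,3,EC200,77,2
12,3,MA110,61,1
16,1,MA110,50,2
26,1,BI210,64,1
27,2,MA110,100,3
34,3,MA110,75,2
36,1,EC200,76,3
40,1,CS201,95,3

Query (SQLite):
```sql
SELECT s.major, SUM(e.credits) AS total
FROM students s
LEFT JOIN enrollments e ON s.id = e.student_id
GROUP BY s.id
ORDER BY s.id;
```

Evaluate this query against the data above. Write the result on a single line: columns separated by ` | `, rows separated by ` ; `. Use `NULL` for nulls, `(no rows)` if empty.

LEFT JOIN keeps every students row; unmatched ones get NULL for enrollments columns.
Group by students.id and compute SUM(e.credits). SUM over an all-NULL group is NULL.
  1: ids {2, 3, 16, 26, 36, 40} → SUM(e.credits)=16
  2: ids {1, 27} → SUM(e.credits)=7
  3: ids {4, 5, 7, 12, 34} → SUM(e.credits)=10
  4: ids {—} → SUM(e.credits)=NULL

Biology | 16 ; Philosophy | 7 ; Math | 10 ; Biology | NULL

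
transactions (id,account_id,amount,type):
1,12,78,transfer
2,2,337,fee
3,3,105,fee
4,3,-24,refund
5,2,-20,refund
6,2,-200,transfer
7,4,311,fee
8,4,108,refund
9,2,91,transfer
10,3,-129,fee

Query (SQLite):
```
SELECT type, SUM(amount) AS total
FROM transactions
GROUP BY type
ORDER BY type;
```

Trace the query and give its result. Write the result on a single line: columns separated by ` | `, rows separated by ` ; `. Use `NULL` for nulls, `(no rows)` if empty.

fee | 624 ; refund | 64 ; transfer | -31

Partition transactions by type; compute SUM(amount) within each group.
  fee: ids {2, 3, 7, 10} → SUM(amount)=624
  refund: ids {4, 5, 8} → SUM(amount)=64
  transfer: ids {1, 6, 9} → SUM(amount)=-31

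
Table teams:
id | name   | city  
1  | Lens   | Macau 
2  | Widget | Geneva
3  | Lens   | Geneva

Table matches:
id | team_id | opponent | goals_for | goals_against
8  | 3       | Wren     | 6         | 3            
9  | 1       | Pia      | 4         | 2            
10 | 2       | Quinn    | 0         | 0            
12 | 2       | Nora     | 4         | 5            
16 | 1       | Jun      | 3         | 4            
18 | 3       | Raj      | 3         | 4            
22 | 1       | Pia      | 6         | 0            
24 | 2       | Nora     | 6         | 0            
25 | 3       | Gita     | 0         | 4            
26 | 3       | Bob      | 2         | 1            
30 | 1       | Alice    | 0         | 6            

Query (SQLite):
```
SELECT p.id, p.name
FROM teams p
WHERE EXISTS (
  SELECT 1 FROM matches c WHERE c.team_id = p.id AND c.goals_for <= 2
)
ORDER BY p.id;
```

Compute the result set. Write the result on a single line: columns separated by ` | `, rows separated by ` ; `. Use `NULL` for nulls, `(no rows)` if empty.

For each teams row, check whether any matches with matching team_id has goals_for <= 2.
Keep rows where that is true.

1 | Lens ; 2 | Widget ; 3 | Lens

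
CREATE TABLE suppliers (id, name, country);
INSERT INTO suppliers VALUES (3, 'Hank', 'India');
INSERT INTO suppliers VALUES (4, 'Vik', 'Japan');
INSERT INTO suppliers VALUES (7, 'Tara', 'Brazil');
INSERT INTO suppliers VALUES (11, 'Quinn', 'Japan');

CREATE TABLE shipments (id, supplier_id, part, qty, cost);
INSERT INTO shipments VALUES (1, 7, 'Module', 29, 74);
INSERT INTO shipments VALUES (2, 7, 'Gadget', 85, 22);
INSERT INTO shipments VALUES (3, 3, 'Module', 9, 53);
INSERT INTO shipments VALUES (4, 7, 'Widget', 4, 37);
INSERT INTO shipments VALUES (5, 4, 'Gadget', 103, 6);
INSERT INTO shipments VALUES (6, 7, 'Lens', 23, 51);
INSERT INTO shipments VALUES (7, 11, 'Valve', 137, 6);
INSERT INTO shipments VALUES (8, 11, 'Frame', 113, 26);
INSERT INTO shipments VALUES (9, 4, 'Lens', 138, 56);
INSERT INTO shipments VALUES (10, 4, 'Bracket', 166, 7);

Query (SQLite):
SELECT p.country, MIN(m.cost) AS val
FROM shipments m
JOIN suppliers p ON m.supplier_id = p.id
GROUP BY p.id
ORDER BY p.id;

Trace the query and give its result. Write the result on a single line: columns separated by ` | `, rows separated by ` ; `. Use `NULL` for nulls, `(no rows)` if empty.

Join each shipments row to its suppliers via supplier_id.
Group joined rows by suppliers.id; compute MIN(m.cost) per group.
  3: ids {3} → MIN(m.cost)=53
  4: ids {5, 9, 10} → MIN(m.cost)=6
  7: ids {1, 2, 4, 6} → MIN(m.cost)=22
  11: ids {7, 8} → MIN(m.cost)=6

India | 53 ; Japan | 6 ; Brazil | 22 ; Japan | 6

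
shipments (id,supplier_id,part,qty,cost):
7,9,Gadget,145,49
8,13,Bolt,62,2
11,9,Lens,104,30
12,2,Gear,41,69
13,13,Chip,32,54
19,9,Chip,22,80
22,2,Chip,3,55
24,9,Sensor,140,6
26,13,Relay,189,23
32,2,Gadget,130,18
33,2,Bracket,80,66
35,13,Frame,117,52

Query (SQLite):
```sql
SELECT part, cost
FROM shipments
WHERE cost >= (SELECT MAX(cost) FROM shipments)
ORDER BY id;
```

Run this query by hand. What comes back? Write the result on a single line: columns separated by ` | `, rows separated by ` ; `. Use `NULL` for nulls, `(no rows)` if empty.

Chip | 80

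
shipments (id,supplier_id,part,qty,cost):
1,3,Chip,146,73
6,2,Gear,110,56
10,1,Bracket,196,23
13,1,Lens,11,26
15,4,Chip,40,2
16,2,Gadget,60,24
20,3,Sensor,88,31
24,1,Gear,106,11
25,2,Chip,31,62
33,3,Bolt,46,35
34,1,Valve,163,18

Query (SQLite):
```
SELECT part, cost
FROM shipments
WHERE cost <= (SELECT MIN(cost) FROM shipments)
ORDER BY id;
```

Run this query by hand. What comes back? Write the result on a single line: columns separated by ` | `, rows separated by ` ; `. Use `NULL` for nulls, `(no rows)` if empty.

Chip | 2

Scalar subquery: MIN(cost) over all shipments rows = 2.
Keep rows where cost <= that value.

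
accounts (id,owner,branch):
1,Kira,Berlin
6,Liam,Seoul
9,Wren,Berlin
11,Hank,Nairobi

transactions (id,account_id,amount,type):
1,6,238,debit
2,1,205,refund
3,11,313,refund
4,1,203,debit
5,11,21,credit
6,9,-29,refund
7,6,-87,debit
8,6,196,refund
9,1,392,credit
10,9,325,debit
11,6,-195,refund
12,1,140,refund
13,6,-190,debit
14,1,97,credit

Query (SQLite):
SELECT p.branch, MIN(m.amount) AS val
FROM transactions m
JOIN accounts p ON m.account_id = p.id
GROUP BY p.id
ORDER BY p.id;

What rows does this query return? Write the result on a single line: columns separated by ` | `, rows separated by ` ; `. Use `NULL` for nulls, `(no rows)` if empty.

Join each transactions row to its accounts via account_id.
Group joined rows by accounts.id; compute MIN(m.amount) per group.
  1: ids {2, 4, 9, 12, 14} → MIN(m.amount)=97
  6: ids {1, 7, 8, 11, 13} → MIN(m.amount)=-195
  9: ids {6, 10} → MIN(m.amount)=-29
  11: ids {3, 5} → MIN(m.amount)=21

Berlin | 97 ; Seoul | -195 ; Berlin | -29 ; Nairobi | 21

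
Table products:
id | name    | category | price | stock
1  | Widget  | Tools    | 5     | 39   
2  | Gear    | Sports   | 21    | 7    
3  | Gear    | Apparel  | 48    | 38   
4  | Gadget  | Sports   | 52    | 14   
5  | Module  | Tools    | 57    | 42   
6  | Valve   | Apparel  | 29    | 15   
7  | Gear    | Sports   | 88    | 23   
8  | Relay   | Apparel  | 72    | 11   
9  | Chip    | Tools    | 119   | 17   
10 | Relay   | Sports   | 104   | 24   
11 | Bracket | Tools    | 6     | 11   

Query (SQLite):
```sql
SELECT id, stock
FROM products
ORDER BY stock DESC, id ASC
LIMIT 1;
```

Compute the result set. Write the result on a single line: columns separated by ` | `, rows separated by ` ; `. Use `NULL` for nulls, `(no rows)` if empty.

5 | 42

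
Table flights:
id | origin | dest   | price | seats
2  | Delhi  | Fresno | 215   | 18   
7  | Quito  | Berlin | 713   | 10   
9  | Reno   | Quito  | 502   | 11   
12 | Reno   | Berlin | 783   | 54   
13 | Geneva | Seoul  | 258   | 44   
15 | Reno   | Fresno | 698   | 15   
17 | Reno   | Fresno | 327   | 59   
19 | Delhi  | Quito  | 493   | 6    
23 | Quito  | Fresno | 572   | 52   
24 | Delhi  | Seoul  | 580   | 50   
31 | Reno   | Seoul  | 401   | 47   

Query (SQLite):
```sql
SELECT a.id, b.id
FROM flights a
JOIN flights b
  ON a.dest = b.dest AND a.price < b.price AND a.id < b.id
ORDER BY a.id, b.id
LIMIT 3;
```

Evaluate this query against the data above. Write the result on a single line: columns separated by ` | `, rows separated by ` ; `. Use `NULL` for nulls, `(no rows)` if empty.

Pairs (a,b) with same dest, a.price < b.price, a.id < b.id.
dest groups: Berlin:{7,12} Fresno:{2,15,17,23} Quito:{9,19} Seoul:{13,24,31}
Ordered by (a.id, b.id); first 3.

2 | 15 ; 2 | 17 ; 2 | 23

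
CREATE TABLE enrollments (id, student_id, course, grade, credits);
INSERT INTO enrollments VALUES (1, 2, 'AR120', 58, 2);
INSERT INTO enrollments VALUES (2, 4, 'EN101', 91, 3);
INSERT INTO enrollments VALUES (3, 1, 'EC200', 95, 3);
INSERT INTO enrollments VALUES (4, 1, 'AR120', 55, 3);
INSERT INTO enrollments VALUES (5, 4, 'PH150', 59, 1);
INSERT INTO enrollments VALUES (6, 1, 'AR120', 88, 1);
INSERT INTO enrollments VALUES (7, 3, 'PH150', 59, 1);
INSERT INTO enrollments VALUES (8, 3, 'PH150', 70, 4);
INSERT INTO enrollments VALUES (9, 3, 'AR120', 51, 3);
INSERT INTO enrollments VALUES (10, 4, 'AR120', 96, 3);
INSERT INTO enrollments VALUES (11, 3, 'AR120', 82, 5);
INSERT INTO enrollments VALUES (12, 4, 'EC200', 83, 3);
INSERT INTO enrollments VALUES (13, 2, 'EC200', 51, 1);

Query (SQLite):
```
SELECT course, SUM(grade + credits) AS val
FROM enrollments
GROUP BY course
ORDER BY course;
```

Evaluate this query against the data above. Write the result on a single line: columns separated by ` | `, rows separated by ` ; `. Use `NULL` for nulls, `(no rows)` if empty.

AR120 | 447 ; EC200 | 236 ; EN101 | 94 ; PH150 | 194

For each row compute grade + credits.
Group by course; take SUM of the expression per group.
  AR120: ids {1, 4, 6, 9, 10, 11} → SUM(grade + credits)=447
  EC200: ids {3, 12, 13} → SUM(grade + credits)=236
  EN101: ids {2} → SUM(grade + credits)=94
  PH150: ids {5, 7, 8} → SUM(grade + credits)=194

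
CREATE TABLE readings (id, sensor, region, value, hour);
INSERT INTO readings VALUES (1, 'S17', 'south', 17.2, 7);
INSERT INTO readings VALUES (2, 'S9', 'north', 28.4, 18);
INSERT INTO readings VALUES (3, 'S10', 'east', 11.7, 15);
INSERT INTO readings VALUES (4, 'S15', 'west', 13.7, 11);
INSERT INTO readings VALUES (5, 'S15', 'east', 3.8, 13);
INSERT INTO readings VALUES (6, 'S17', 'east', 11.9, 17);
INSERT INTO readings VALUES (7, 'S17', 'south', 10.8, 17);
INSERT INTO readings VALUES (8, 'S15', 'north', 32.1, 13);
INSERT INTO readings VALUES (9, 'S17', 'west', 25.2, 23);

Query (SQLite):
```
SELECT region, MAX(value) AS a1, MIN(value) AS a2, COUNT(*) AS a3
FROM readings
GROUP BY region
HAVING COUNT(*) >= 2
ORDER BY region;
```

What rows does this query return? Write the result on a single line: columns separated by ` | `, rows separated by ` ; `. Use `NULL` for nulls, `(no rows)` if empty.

Group readings by region.
Per group compute: MAX(value), MIN(value), COUNT(*).
HAVING: drop groups with fewer than 2 rows.
  east: ids {3, 5, 6} → MAX(value)=11.9, MIN(value)=3.8, COUNT(*)=3
  north: ids {2, 8} → MAX(value)=32.1, MIN(value)=28.4, COUNT(*)=2
  south: ids {1, 7} → MAX(value)=17.2, MIN(value)=10.8, COUNT(*)=2
  west: ids {4, 9} → MAX(value)=25.2, MIN(value)=13.7, COUNT(*)=2

east | 11.9 | 3.8 | 3 ; north | 32.1 | 28.4 | 2 ; south | 17.2 | 10.8 | 2 ; west | 25.2 | 13.7 | 2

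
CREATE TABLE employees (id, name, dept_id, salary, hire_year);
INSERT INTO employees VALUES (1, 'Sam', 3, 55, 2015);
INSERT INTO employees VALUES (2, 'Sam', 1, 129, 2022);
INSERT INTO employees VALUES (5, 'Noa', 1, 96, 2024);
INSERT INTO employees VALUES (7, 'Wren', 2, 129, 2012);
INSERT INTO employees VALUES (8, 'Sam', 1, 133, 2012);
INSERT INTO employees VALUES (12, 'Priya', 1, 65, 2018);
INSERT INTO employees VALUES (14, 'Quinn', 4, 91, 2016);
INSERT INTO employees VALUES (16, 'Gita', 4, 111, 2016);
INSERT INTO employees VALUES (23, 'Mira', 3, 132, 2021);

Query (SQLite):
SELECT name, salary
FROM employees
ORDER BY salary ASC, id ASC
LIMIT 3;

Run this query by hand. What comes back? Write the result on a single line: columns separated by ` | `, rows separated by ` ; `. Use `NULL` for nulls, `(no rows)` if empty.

Sam | 55 ; Priya | 65 ; Quinn | 91

Sort by salary asc, tiebreak id asc: (55, id=1), (65, id=12), (91, id=14), (96, id=5), (111, id=16), (129, id=2) …. Take first 3.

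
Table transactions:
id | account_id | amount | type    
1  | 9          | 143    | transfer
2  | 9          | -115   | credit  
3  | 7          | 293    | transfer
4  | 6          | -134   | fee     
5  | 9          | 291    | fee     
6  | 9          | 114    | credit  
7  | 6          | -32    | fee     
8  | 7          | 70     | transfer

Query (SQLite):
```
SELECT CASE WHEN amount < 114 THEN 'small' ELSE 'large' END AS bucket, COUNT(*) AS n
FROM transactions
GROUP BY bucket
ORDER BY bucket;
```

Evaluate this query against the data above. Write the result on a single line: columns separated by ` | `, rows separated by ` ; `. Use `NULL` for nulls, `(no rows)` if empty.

Bucket rows by amount < 114 → 'small' else 'large'; count each bucket.

large | 4 ; small | 4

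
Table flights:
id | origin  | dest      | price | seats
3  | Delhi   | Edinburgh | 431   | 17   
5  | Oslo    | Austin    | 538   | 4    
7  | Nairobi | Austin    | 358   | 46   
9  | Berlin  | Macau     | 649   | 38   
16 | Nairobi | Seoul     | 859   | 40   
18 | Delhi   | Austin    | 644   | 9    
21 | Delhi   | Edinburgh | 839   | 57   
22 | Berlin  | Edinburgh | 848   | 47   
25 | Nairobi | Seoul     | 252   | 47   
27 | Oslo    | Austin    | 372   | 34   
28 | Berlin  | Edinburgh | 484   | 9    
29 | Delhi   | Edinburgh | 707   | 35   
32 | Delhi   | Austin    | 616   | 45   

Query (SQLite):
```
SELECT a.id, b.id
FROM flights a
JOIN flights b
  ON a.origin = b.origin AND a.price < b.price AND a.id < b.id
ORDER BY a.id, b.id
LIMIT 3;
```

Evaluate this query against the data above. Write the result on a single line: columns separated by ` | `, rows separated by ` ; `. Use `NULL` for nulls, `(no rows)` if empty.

Pairs (a,b) with same origin, a.price < b.price, a.id < b.id.
origin groups: Berlin:{9,22,28} Delhi:{3,18,21,29,32} Nairobi:{7,16,25} Oslo:{5,27}
Ordered by (a.id, b.id); first 3.

3 | 18 ; 3 | 21 ; 3 | 29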